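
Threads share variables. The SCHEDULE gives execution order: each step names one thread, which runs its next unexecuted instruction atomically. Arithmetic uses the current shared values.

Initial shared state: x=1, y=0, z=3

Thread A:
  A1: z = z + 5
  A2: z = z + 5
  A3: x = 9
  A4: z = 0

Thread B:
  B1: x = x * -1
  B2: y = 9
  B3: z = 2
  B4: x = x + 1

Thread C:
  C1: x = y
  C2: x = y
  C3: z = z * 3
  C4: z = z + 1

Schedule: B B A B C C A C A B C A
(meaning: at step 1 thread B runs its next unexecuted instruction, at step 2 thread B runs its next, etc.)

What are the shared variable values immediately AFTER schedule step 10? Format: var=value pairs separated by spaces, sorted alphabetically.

Answer: x=10 y=9 z=21

Derivation:
Step 1: thread B executes B1 (x = x * -1). Shared: x=-1 y=0 z=3. PCs: A@0 B@1 C@0
Step 2: thread B executes B2 (y = 9). Shared: x=-1 y=9 z=3. PCs: A@0 B@2 C@0
Step 3: thread A executes A1 (z = z + 5). Shared: x=-1 y=9 z=8. PCs: A@1 B@2 C@0
Step 4: thread B executes B3 (z = 2). Shared: x=-1 y=9 z=2. PCs: A@1 B@3 C@0
Step 5: thread C executes C1 (x = y). Shared: x=9 y=9 z=2. PCs: A@1 B@3 C@1
Step 6: thread C executes C2 (x = y). Shared: x=9 y=9 z=2. PCs: A@1 B@3 C@2
Step 7: thread A executes A2 (z = z + 5). Shared: x=9 y=9 z=7. PCs: A@2 B@3 C@2
Step 8: thread C executes C3 (z = z * 3). Shared: x=9 y=9 z=21. PCs: A@2 B@3 C@3
Step 9: thread A executes A3 (x = 9). Shared: x=9 y=9 z=21. PCs: A@3 B@3 C@3
Step 10: thread B executes B4 (x = x + 1). Shared: x=10 y=9 z=21. PCs: A@3 B@4 C@3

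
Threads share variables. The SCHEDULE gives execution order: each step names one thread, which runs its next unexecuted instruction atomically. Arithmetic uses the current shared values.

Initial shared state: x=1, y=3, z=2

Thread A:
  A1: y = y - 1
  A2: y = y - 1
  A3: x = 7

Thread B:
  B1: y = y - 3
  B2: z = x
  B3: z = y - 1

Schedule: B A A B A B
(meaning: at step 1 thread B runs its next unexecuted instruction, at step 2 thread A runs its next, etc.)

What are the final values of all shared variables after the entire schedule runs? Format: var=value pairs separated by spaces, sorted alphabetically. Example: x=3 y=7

Step 1: thread B executes B1 (y = y - 3). Shared: x=1 y=0 z=2. PCs: A@0 B@1
Step 2: thread A executes A1 (y = y - 1). Shared: x=1 y=-1 z=2. PCs: A@1 B@1
Step 3: thread A executes A2 (y = y - 1). Shared: x=1 y=-2 z=2. PCs: A@2 B@1
Step 4: thread B executes B2 (z = x). Shared: x=1 y=-2 z=1. PCs: A@2 B@2
Step 5: thread A executes A3 (x = 7). Shared: x=7 y=-2 z=1. PCs: A@3 B@2
Step 6: thread B executes B3 (z = y - 1). Shared: x=7 y=-2 z=-3. PCs: A@3 B@3

Answer: x=7 y=-2 z=-3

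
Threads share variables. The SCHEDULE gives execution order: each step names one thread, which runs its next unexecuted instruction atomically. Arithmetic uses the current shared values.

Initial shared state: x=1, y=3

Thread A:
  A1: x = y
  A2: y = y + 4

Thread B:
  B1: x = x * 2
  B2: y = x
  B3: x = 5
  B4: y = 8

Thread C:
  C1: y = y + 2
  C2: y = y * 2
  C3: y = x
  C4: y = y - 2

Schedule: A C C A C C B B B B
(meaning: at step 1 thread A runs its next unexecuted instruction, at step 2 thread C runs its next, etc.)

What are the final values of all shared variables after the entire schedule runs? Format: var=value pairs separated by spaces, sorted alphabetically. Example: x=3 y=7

Step 1: thread A executes A1 (x = y). Shared: x=3 y=3. PCs: A@1 B@0 C@0
Step 2: thread C executes C1 (y = y + 2). Shared: x=3 y=5. PCs: A@1 B@0 C@1
Step 3: thread C executes C2 (y = y * 2). Shared: x=3 y=10. PCs: A@1 B@0 C@2
Step 4: thread A executes A2 (y = y + 4). Shared: x=3 y=14. PCs: A@2 B@0 C@2
Step 5: thread C executes C3 (y = x). Shared: x=3 y=3. PCs: A@2 B@0 C@3
Step 6: thread C executes C4 (y = y - 2). Shared: x=3 y=1. PCs: A@2 B@0 C@4
Step 7: thread B executes B1 (x = x * 2). Shared: x=6 y=1. PCs: A@2 B@1 C@4
Step 8: thread B executes B2 (y = x). Shared: x=6 y=6. PCs: A@2 B@2 C@4
Step 9: thread B executes B3 (x = 5). Shared: x=5 y=6. PCs: A@2 B@3 C@4
Step 10: thread B executes B4 (y = 8). Shared: x=5 y=8. PCs: A@2 B@4 C@4

Answer: x=5 y=8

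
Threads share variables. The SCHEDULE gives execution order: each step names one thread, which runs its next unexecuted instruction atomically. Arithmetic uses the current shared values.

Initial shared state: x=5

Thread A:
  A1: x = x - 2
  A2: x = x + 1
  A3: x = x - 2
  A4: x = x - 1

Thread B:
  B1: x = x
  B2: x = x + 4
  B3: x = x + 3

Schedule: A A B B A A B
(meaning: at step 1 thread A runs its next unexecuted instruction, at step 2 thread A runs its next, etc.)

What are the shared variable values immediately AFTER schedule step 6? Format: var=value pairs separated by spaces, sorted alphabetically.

Step 1: thread A executes A1 (x = x - 2). Shared: x=3. PCs: A@1 B@0
Step 2: thread A executes A2 (x = x + 1). Shared: x=4. PCs: A@2 B@0
Step 3: thread B executes B1 (x = x). Shared: x=4. PCs: A@2 B@1
Step 4: thread B executes B2 (x = x + 4). Shared: x=8. PCs: A@2 B@2
Step 5: thread A executes A3 (x = x - 2). Shared: x=6. PCs: A@3 B@2
Step 6: thread A executes A4 (x = x - 1). Shared: x=5. PCs: A@4 B@2

Answer: x=5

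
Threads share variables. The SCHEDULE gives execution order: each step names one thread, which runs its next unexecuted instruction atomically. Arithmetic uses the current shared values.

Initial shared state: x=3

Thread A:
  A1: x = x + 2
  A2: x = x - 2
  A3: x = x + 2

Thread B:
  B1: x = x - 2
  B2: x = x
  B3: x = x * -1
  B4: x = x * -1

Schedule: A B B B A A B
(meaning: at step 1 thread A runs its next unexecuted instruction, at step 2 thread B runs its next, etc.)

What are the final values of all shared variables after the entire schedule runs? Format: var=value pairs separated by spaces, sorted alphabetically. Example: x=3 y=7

Answer: x=3

Derivation:
Step 1: thread A executes A1 (x = x + 2). Shared: x=5. PCs: A@1 B@0
Step 2: thread B executes B1 (x = x - 2). Shared: x=3. PCs: A@1 B@1
Step 3: thread B executes B2 (x = x). Shared: x=3. PCs: A@1 B@2
Step 4: thread B executes B3 (x = x * -1). Shared: x=-3. PCs: A@1 B@3
Step 5: thread A executes A2 (x = x - 2). Shared: x=-5. PCs: A@2 B@3
Step 6: thread A executes A3 (x = x + 2). Shared: x=-3. PCs: A@3 B@3
Step 7: thread B executes B4 (x = x * -1). Shared: x=3. PCs: A@3 B@4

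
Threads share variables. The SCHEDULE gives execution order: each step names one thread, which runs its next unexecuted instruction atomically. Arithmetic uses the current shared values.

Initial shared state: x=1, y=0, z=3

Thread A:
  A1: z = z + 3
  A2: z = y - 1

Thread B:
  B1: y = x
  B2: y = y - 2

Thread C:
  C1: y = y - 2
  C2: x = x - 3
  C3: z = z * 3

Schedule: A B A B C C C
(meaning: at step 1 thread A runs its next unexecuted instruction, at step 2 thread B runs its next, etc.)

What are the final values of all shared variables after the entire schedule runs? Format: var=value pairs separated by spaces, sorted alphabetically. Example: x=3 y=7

Answer: x=-2 y=-3 z=0

Derivation:
Step 1: thread A executes A1 (z = z + 3). Shared: x=1 y=0 z=6. PCs: A@1 B@0 C@0
Step 2: thread B executes B1 (y = x). Shared: x=1 y=1 z=6. PCs: A@1 B@1 C@0
Step 3: thread A executes A2 (z = y - 1). Shared: x=1 y=1 z=0. PCs: A@2 B@1 C@0
Step 4: thread B executes B2 (y = y - 2). Shared: x=1 y=-1 z=0. PCs: A@2 B@2 C@0
Step 5: thread C executes C1 (y = y - 2). Shared: x=1 y=-3 z=0. PCs: A@2 B@2 C@1
Step 6: thread C executes C2 (x = x - 3). Shared: x=-2 y=-3 z=0. PCs: A@2 B@2 C@2
Step 7: thread C executes C3 (z = z * 3). Shared: x=-2 y=-3 z=0. PCs: A@2 B@2 C@3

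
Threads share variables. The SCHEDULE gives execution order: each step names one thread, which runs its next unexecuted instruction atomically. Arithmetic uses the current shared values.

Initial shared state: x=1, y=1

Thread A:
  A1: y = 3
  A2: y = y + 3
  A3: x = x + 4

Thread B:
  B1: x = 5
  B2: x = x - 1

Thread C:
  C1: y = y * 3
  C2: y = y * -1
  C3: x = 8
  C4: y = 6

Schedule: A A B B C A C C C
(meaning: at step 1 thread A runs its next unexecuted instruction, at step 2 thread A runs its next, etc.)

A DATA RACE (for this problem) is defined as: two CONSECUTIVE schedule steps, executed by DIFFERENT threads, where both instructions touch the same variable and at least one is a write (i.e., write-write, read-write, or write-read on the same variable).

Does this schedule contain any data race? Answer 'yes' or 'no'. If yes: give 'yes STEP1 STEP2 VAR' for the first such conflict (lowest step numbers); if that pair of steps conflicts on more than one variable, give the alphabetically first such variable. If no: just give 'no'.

Answer: no

Derivation:
Steps 1,2: same thread (A). No race.
Steps 2,3: A(r=y,w=y) vs B(r=-,w=x). No conflict.
Steps 3,4: same thread (B). No race.
Steps 4,5: B(r=x,w=x) vs C(r=y,w=y). No conflict.
Steps 5,6: C(r=y,w=y) vs A(r=x,w=x). No conflict.
Steps 6,7: A(r=x,w=x) vs C(r=y,w=y). No conflict.
Steps 7,8: same thread (C). No race.
Steps 8,9: same thread (C). No race.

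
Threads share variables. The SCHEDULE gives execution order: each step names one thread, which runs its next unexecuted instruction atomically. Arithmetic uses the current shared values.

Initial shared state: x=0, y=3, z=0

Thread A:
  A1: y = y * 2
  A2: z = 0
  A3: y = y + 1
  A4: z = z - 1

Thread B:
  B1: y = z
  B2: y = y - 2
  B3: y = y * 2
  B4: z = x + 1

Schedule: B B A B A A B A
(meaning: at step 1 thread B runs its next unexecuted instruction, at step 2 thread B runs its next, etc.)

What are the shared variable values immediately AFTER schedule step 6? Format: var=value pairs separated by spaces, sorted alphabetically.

Answer: x=0 y=-7 z=0

Derivation:
Step 1: thread B executes B1 (y = z). Shared: x=0 y=0 z=0. PCs: A@0 B@1
Step 2: thread B executes B2 (y = y - 2). Shared: x=0 y=-2 z=0. PCs: A@0 B@2
Step 3: thread A executes A1 (y = y * 2). Shared: x=0 y=-4 z=0. PCs: A@1 B@2
Step 4: thread B executes B3 (y = y * 2). Shared: x=0 y=-8 z=0. PCs: A@1 B@3
Step 5: thread A executes A2 (z = 0). Shared: x=0 y=-8 z=0. PCs: A@2 B@3
Step 6: thread A executes A3 (y = y + 1). Shared: x=0 y=-7 z=0. PCs: A@3 B@3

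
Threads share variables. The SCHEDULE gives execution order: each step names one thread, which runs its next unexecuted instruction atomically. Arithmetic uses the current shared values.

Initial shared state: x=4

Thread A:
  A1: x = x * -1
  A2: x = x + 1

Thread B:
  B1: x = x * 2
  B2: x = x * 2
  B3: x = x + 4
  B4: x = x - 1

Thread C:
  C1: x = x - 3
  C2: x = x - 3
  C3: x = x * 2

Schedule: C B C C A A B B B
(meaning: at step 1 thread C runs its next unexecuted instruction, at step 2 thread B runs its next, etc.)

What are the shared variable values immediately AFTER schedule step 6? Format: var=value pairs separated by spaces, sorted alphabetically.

Answer: x=3

Derivation:
Step 1: thread C executes C1 (x = x - 3). Shared: x=1. PCs: A@0 B@0 C@1
Step 2: thread B executes B1 (x = x * 2). Shared: x=2. PCs: A@0 B@1 C@1
Step 3: thread C executes C2 (x = x - 3). Shared: x=-1. PCs: A@0 B@1 C@2
Step 4: thread C executes C3 (x = x * 2). Shared: x=-2. PCs: A@0 B@1 C@3
Step 5: thread A executes A1 (x = x * -1). Shared: x=2. PCs: A@1 B@1 C@3
Step 6: thread A executes A2 (x = x + 1). Shared: x=3. PCs: A@2 B@1 C@3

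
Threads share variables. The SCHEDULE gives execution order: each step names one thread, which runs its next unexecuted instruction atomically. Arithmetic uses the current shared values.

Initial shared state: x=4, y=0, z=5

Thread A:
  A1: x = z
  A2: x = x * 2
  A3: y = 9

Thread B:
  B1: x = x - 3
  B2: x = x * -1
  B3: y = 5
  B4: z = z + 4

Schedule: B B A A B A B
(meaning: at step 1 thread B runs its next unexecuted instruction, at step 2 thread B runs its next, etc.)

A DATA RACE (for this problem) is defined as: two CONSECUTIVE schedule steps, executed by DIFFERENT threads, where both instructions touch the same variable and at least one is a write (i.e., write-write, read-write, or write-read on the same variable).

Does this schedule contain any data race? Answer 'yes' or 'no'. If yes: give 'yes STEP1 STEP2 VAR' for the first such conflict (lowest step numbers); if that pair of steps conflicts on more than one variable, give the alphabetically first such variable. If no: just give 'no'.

Steps 1,2: same thread (B). No race.
Steps 2,3: B(x = x * -1) vs A(x = z). RACE on x (W-W).
Steps 3,4: same thread (A). No race.
Steps 4,5: A(r=x,w=x) vs B(r=-,w=y). No conflict.
Steps 5,6: B(y = 5) vs A(y = 9). RACE on y (W-W).
Steps 6,7: A(r=-,w=y) vs B(r=z,w=z). No conflict.
First conflict at steps 2,3.

Answer: yes 2 3 x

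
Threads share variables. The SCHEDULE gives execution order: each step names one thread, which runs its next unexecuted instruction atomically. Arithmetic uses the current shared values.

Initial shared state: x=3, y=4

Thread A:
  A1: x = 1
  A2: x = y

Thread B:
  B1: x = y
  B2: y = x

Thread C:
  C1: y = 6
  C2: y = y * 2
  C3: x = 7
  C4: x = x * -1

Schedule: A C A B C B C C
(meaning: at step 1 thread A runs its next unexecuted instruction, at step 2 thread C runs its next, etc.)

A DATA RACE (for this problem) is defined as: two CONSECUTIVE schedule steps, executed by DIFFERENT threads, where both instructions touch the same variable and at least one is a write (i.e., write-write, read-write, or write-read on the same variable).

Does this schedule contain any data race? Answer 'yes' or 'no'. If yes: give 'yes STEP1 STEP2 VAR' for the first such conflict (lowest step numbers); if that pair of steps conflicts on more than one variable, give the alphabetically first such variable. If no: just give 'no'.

Answer: yes 2 3 y

Derivation:
Steps 1,2: A(r=-,w=x) vs C(r=-,w=y). No conflict.
Steps 2,3: C(y = 6) vs A(x = y). RACE on y (W-R).
Steps 3,4: A(x = y) vs B(x = y). RACE on x (W-W).
Steps 4,5: B(x = y) vs C(y = y * 2). RACE on y (R-W).
Steps 5,6: C(y = y * 2) vs B(y = x). RACE on y (W-W).
Steps 6,7: B(y = x) vs C(x = 7). RACE on x (R-W).
Steps 7,8: same thread (C). No race.
First conflict at steps 2,3.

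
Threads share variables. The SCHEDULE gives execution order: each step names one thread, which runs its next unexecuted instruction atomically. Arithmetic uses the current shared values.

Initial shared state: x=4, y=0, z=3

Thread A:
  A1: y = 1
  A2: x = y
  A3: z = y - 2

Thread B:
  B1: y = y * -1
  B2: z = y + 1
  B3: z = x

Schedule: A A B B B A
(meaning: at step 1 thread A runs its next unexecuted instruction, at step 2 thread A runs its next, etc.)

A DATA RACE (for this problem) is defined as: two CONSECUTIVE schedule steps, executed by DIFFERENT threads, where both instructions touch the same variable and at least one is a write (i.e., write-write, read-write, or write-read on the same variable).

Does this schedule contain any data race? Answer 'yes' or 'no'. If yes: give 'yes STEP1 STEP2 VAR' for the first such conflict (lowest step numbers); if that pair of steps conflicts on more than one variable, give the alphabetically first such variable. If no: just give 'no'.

Answer: yes 2 3 y

Derivation:
Steps 1,2: same thread (A). No race.
Steps 2,3: A(x = y) vs B(y = y * -1). RACE on y (R-W).
Steps 3,4: same thread (B). No race.
Steps 4,5: same thread (B). No race.
Steps 5,6: B(z = x) vs A(z = y - 2). RACE on z (W-W).
First conflict at steps 2,3.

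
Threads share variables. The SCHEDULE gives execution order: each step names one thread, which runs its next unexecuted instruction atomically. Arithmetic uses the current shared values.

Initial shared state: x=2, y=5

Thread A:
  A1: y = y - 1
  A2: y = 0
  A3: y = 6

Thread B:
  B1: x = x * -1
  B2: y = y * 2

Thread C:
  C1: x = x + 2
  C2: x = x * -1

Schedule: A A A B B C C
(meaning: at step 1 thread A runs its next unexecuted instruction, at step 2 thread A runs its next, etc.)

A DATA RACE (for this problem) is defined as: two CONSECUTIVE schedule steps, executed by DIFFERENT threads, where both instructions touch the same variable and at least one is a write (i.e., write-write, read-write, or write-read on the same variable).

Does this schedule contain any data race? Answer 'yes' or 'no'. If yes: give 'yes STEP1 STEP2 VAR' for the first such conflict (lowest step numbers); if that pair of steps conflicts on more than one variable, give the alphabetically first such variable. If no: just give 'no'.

Answer: no

Derivation:
Steps 1,2: same thread (A). No race.
Steps 2,3: same thread (A). No race.
Steps 3,4: A(r=-,w=y) vs B(r=x,w=x). No conflict.
Steps 4,5: same thread (B). No race.
Steps 5,6: B(r=y,w=y) vs C(r=x,w=x). No conflict.
Steps 6,7: same thread (C). No race.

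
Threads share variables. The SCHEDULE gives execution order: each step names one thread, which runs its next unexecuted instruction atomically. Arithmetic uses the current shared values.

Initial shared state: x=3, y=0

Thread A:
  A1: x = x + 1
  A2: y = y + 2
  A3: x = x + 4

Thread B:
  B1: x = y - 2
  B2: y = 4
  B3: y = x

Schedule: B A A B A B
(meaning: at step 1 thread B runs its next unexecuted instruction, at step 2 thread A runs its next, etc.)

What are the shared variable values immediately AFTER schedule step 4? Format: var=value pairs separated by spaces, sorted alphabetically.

Answer: x=-1 y=4

Derivation:
Step 1: thread B executes B1 (x = y - 2). Shared: x=-2 y=0. PCs: A@0 B@1
Step 2: thread A executes A1 (x = x + 1). Shared: x=-1 y=0. PCs: A@1 B@1
Step 3: thread A executes A2 (y = y + 2). Shared: x=-1 y=2. PCs: A@2 B@1
Step 4: thread B executes B2 (y = 4). Shared: x=-1 y=4. PCs: A@2 B@2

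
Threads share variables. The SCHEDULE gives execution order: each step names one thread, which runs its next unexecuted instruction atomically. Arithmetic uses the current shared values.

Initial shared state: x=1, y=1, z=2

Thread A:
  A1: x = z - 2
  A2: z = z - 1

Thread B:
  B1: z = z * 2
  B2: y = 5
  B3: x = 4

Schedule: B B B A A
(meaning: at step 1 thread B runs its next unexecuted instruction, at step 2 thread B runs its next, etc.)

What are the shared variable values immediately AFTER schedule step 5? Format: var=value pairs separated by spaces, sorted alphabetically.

Step 1: thread B executes B1 (z = z * 2). Shared: x=1 y=1 z=4. PCs: A@0 B@1
Step 2: thread B executes B2 (y = 5). Shared: x=1 y=5 z=4. PCs: A@0 B@2
Step 3: thread B executes B3 (x = 4). Shared: x=4 y=5 z=4. PCs: A@0 B@3
Step 4: thread A executes A1 (x = z - 2). Shared: x=2 y=5 z=4. PCs: A@1 B@3
Step 5: thread A executes A2 (z = z - 1). Shared: x=2 y=5 z=3. PCs: A@2 B@3

Answer: x=2 y=5 z=3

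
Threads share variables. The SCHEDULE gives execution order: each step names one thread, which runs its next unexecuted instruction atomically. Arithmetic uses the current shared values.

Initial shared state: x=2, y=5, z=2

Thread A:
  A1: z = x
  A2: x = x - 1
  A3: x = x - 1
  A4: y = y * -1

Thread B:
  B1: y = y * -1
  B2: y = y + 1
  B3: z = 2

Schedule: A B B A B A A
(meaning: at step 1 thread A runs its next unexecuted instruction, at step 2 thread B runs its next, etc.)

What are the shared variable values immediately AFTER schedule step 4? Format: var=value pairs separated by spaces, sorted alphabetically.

Step 1: thread A executes A1 (z = x). Shared: x=2 y=5 z=2. PCs: A@1 B@0
Step 2: thread B executes B1 (y = y * -1). Shared: x=2 y=-5 z=2. PCs: A@1 B@1
Step 3: thread B executes B2 (y = y + 1). Shared: x=2 y=-4 z=2. PCs: A@1 B@2
Step 4: thread A executes A2 (x = x - 1). Shared: x=1 y=-4 z=2. PCs: A@2 B@2

Answer: x=1 y=-4 z=2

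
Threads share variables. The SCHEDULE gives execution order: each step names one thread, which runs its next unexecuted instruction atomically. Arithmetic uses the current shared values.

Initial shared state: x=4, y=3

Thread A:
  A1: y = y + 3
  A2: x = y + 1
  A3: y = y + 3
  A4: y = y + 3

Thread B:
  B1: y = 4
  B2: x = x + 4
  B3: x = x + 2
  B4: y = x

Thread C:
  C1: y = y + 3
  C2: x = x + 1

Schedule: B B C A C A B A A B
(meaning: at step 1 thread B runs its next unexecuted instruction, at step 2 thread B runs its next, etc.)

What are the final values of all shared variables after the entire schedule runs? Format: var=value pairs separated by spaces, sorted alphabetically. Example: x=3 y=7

Answer: x=13 y=13

Derivation:
Step 1: thread B executes B1 (y = 4). Shared: x=4 y=4. PCs: A@0 B@1 C@0
Step 2: thread B executes B2 (x = x + 4). Shared: x=8 y=4. PCs: A@0 B@2 C@0
Step 3: thread C executes C1 (y = y + 3). Shared: x=8 y=7. PCs: A@0 B@2 C@1
Step 4: thread A executes A1 (y = y + 3). Shared: x=8 y=10. PCs: A@1 B@2 C@1
Step 5: thread C executes C2 (x = x + 1). Shared: x=9 y=10. PCs: A@1 B@2 C@2
Step 6: thread A executes A2 (x = y + 1). Shared: x=11 y=10. PCs: A@2 B@2 C@2
Step 7: thread B executes B3 (x = x + 2). Shared: x=13 y=10. PCs: A@2 B@3 C@2
Step 8: thread A executes A3 (y = y + 3). Shared: x=13 y=13. PCs: A@3 B@3 C@2
Step 9: thread A executes A4 (y = y + 3). Shared: x=13 y=16. PCs: A@4 B@3 C@2
Step 10: thread B executes B4 (y = x). Shared: x=13 y=13. PCs: A@4 B@4 C@2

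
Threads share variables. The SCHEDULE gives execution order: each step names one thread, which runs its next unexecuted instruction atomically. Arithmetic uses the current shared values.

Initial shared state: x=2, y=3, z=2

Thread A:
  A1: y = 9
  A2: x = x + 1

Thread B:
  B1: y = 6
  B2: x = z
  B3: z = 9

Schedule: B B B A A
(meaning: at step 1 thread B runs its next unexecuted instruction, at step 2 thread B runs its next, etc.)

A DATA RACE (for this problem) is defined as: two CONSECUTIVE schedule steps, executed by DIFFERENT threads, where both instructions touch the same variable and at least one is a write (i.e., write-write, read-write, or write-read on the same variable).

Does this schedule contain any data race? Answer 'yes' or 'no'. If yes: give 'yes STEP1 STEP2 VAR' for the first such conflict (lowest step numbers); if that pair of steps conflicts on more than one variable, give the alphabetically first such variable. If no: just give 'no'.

Steps 1,2: same thread (B). No race.
Steps 2,3: same thread (B). No race.
Steps 3,4: B(r=-,w=z) vs A(r=-,w=y). No conflict.
Steps 4,5: same thread (A). No race.

Answer: no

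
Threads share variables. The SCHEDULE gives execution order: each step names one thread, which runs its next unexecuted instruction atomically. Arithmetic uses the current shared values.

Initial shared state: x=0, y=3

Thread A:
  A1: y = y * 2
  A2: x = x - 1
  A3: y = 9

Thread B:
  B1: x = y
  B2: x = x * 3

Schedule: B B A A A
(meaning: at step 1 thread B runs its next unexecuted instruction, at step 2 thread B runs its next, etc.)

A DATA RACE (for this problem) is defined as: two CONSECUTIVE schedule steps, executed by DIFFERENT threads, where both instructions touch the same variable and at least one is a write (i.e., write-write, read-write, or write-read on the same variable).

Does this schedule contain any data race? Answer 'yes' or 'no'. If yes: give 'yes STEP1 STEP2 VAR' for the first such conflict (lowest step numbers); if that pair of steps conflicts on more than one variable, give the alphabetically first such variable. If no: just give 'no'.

Steps 1,2: same thread (B). No race.
Steps 2,3: B(r=x,w=x) vs A(r=y,w=y). No conflict.
Steps 3,4: same thread (A). No race.
Steps 4,5: same thread (A). No race.

Answer: no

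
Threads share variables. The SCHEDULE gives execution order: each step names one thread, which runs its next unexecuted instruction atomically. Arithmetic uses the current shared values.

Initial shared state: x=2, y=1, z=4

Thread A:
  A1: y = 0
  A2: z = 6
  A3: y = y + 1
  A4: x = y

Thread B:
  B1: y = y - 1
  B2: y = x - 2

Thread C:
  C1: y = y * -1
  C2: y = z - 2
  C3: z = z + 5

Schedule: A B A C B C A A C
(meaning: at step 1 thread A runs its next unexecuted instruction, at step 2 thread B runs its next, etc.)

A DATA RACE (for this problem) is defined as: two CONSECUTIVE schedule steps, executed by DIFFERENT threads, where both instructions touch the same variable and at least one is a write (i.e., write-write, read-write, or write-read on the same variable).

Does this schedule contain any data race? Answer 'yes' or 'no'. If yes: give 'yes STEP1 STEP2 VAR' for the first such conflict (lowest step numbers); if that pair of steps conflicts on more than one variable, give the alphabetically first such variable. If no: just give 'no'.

Answer: yes 1 2 y

Derivation:
Steps 1,2: A(y = 0) vs B(y = y - 1). RACE on y (W-W).
Steps 2,3: B(r=y,w=y) vs A(r=-,w=z). No conflict.
Steps 3,4: A(r=-,w=z) vs C(r=y,w=y). No conflict.
Steps 4,5: C(y = y * -1) vs B(y = x - 2). RACE on y (W-W).
Steps 5,6: B(y = x - 2) vs C(y = z - 2). RACE on y (W-W).
Steps 6,7: C(y = z - 2) vs A(y = y + 1). RACE on y (W-W).
Steps 7,8: same thread (A). No race.
Steps 8,9: A(r=y,w=x) vs C(r=z,w=z). No conflict.
First conflict at steps 1,2.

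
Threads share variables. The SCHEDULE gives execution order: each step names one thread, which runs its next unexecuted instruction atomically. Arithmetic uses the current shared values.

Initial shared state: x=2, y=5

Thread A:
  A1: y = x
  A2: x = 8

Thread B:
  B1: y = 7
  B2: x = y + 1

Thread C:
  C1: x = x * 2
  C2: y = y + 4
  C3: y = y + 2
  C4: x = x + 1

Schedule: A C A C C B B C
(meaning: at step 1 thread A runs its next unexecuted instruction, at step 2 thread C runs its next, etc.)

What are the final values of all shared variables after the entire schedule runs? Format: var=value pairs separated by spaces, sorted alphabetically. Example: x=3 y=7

Answer: x=9 y=7

Derivation:
Step 1: thread A executes A1 (y = x). Shared: x=2 y=2. PCs: A@1 B@0 C@0
Step 2: thread C executes C1 (x = x * 2). Shared: x=4 y=2. PCs: A@1 B@0 C@1
Step 3: thread A executes A2 (x = 8). Shared: x=8 y=2. PCs: A@2 B@0 C@1
Step 4: thread C executes C2 (y = y + 4). Shared: x=8 y=6. PCs: A@2 B@0 C@2
Step 5: thread C executes C3 (y = y + 2). Shared: x=8 y=8. PCs: A@2 B@0 C@3
Step 6: thread B executes B1 (y = 7). Shared: x=8 y=7. PCs: A@2 B@1 C@3
Step 7: thread B executes B2 (x = y + 1). Shared: x=8 y=7. PCs: A@2 B@2 C@3
Step 8: thread C executes C4 (x = x + 1). Shared: x=9 y=7. PCs: A@2 B@2 C@4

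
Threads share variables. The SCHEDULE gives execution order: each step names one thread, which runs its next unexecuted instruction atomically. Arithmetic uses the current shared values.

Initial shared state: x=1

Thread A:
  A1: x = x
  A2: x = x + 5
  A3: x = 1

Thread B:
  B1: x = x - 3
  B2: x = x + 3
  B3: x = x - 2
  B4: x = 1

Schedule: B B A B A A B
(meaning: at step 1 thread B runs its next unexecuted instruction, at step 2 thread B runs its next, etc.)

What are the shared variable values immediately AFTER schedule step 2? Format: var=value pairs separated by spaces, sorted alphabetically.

Step 1: thread B executes B1 (x = x - 3). Shared: x=-2. PCs: A@0 B@1
Step 2: thread B executes B2 (x = x + 3). Shared: x=1. PCs: A@0 B@2

Answer: x=1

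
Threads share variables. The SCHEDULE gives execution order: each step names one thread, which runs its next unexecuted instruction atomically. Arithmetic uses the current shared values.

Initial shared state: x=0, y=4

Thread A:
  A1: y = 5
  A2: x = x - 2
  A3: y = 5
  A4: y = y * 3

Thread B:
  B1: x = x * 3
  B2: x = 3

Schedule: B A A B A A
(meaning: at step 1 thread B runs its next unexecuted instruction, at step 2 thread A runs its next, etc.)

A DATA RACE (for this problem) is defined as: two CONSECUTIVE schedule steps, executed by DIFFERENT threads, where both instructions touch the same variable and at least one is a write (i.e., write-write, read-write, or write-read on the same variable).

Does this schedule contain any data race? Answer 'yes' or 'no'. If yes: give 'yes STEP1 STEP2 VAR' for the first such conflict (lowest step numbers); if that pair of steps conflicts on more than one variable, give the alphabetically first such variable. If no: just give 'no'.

Answer: yes 3 4 x

Derivation:
Steps 1,2: B(r=x,w=x) vs A(r=-,w=y). No conflict.
Steps 2,3: same thread (A). No race.
Steps 3,4: A(x = x - 2) vs B(x = 3). RACE on x (W-W).
Steps 4,5: B(r=-,w=x) vs A(r=-,w=y). No conflict.
Steps 5,6: same thread (A). No race.
First conflict at steps 3,4.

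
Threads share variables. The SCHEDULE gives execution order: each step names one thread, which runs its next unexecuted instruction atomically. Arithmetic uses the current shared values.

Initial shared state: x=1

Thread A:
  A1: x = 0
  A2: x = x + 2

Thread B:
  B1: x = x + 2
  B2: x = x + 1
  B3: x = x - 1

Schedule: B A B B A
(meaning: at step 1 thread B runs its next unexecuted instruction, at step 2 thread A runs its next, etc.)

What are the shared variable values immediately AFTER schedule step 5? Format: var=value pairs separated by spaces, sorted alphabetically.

Answer: x=2

Derivation:
Step 1: thread B executes B1 (x = x + 2). Shared: x=3. PCs: A@0 B@1
Step 2: thread A executes A1 (x = 0). Shared: x=0. PCs: A@1 B@1
Step 3: thread B executes B2 (x = x + 1). Shared: x=1. PCs: A@1 B@2
Step 4: thread B executes B3 (x = x - 1). Shared: x=0. PCs: A@1 B@3
Step 5: thread A executes A2 (x = x + 2). Shared: x=2. PCs: A@2 B@3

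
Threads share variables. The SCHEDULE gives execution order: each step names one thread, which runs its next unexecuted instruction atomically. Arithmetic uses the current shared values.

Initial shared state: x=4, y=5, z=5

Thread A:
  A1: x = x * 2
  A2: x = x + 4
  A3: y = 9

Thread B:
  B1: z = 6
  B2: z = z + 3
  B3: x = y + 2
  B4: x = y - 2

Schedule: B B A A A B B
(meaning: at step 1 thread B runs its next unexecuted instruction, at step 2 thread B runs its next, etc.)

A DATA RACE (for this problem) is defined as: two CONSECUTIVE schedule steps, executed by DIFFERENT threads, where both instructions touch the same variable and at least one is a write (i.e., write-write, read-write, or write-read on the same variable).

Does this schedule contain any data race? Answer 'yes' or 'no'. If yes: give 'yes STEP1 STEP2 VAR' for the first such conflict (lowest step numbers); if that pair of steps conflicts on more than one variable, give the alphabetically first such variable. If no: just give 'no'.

Answer: yes 5 6 y

Derivation:
Steps 1,2: same thread (B). No race.
Steps 2,3: B(r=z,w=z) vs A(r=x,w=x). No conflict.
Steps 3,4: same thread (A). No race.
Steps 4,5: same thread (A). No race.
Steps 5,6: A(y = 9) vs B(x = y + 2). RACE on y (W-R).
Steps 6,7: same thread (B). No race.
First conflict at steps 5,6.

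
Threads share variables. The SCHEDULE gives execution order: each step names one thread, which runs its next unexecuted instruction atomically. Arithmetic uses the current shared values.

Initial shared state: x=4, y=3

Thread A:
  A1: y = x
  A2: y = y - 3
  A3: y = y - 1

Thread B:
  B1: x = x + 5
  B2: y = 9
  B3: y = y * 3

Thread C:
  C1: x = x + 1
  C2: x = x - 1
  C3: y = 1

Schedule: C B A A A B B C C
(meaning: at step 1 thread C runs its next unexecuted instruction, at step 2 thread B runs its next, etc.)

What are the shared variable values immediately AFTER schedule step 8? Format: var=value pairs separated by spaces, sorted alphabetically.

Answer: x=9 y=27

Derivation:
Step 1: thread C executes C1 (x = x + 1). Shared: x=5 y=3. PCs: A@0 B@0 C@1
Step 2: thread B executes B1 (x = x + 5). Shared: x=10 y=3. PCs: A@0 B@1 C@1
Step 3: thread A executes A1 (y = x). Shared: x=10 y=10. PCs: A@1 B@1 C@1
Step 4: thread A executes A2 (y = y - 3). Shared: x=10 y=7. PCs: A@2 B@1 C@1
Step 5: thread A executes A3 (y = y - 1). Shared: x=10 y=6. PCs: A@3 B@1 C@1
Step 6: thread B executes B2 (y = 9). Shared: x=10 y=9. PCs: A@3 B@2 C@1
Step 7: thread B executes B3 (y = y * 3). Shared: x=10 y=27. PCs: A@3 B@3 C@1
Step 8: thread C executes C2 (x = x - 1). Shared: x=9 y=27. PCs: A@3 B@3 C@2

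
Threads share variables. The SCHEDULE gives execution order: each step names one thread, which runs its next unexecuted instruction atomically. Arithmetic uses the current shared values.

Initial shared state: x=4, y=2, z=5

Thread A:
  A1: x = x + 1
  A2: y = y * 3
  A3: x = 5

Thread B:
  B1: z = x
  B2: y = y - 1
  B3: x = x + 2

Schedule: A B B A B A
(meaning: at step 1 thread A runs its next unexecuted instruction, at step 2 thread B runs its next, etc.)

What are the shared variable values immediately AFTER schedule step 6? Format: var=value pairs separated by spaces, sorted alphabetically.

Answer: x=5 y=3 z=5

Derivation:
Step 1: thread A executes A1 (x = x + 1). Shared: x=5 y=2 z=5. PCs: A@1 B@0
Step 2: thread B executes B1 (z = x). Shared: x=5 y=2 z=5. PCs: A@1 B@1
Step 3: thread B executes B2 (y = y - 1). Shared: x=5 y=1 z=5. PCs: A@1 B@2
Step 4: thread A executes A2 (y = y * 3). Shared: x=5 y=3 z=5. PCs: A@2 B@2
Step 5: thread B executes B3 (x = x + 2). Shared: x=7 y=3 z=5. PCs: A@2 B@3
Step 6: thread A executes A3 (x = 5). Shared: x=5 y=3 z=5. PCs: A@3 B@3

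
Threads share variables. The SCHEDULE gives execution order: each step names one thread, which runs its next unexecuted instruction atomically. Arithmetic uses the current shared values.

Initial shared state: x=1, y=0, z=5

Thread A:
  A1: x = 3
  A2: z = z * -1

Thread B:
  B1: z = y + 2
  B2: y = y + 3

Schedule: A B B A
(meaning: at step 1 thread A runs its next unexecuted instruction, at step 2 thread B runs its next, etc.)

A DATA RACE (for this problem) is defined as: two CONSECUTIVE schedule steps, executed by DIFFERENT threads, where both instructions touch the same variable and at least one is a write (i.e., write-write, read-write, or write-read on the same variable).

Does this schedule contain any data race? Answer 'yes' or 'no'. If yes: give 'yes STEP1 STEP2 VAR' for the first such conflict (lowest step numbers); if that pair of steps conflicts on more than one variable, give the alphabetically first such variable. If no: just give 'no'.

Answer: no

Derivation:
Steps 1,2: A(r=-,w=x) vs B(r=y,w=z). No conflict.
Steps 2,3: same thread (B). No race.
Steps 3,4: B(r=y,w=y) vs A(r=z,w=z). No conflict.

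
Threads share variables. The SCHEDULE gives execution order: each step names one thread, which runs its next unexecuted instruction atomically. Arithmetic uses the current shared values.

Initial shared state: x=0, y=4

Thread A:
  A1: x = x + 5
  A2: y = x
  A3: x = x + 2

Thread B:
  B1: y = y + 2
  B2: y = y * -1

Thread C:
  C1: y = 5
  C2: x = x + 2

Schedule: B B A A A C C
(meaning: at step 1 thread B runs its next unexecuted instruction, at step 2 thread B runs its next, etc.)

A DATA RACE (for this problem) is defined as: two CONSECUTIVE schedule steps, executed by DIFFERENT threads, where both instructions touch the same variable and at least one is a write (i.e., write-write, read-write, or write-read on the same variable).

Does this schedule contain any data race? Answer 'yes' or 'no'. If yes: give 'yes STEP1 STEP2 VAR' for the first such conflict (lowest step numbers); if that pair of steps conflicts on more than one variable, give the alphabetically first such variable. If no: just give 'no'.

Steps 1,2: same thread (B). No race.
Steps 2,3: B(r=y,w=y) vs A(r=x,w=x). No conflict.
Steps 3,4: same thread (A). No race.
Steps 4,5: same thread (A). No race.
Steps 5,6: A(r=x,w=x) vs C(r=-,w=y). No conflict.
Steps 6,7: same thread (C). No race.

Answer: no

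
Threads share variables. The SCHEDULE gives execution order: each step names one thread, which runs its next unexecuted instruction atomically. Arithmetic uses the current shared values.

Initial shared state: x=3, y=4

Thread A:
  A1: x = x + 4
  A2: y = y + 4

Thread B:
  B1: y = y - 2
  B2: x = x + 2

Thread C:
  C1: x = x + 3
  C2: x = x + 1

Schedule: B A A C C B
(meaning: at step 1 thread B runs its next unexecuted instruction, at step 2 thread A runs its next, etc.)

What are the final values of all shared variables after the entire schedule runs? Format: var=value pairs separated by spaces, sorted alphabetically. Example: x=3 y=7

Answer: x=13 y=6

Derivation:
Step 1: thread B executes B1 (y = y - 2). Shared: x=3 y=2. PCs: A@0 B@1 C@0
Step 2: thread A executes A1 (x = x + 4). Shared: x=7 y=2. PCs: A@1 B@1 C@0
Step 3: thread A executes A2 (y = y + 4). Shared: x=7 y=6. PCs: A@2 B@1 C@0
Step 4: thread C executes C1 (x = x + 3). Shared: x=10 y=6. PCs: A@2 B@1 C@1
Step 5: thread C executes C2 (x = x + 1). Shared: x=11 y=6. PCs: A@2 B@1 C@2
Step 6: thread B executes B2 (x = x + 2). Shared: x=13 y=6. PCs: A@2 B@2 C@2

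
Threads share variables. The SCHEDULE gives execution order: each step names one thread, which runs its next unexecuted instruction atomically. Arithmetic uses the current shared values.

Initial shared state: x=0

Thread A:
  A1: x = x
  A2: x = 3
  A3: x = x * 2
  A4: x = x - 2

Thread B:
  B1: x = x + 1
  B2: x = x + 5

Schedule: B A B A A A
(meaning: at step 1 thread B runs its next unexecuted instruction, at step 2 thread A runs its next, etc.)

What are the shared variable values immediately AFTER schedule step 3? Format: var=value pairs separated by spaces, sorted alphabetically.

Step 1: thread B executes B1 (x = x + 1). Shared: x=1. PCs: A@0 B@1
Step 2: thread A executes A1 (x = x). Shared: x=1. PCs: A@1 B@1
Step 3: thread B executes B2 (x = x + 5). Shared: x=6. PCs: A@1 B@2

Answer: x=6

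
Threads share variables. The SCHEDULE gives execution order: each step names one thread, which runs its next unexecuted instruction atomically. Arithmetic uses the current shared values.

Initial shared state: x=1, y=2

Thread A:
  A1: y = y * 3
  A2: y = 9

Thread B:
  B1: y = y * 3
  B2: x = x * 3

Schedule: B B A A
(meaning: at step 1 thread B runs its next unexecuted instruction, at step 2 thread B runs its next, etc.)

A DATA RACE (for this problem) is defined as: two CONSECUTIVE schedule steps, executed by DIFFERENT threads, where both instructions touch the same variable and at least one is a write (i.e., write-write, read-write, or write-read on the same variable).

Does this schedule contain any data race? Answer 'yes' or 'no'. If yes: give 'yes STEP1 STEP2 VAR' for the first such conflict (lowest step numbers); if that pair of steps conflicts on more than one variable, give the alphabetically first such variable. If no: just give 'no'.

Answer: no

Derivation:
Steps 1,2: same thread (B). No race.
Steps 2,3: B(r=x,w=x) vs A(r=y,w=y). No conflict.
Steps 3,4: same thread (A). No race.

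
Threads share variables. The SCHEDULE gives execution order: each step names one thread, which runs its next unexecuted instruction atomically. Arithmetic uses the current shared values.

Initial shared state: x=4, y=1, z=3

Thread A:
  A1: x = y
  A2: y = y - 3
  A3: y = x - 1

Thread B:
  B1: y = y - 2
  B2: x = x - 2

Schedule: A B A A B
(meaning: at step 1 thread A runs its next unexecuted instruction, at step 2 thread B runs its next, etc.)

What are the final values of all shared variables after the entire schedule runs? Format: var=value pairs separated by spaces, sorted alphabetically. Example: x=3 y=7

Answer: x=-1 y=0 z=3

Derivation:
Step 1: thread A executes A1 (x = y). Shared: x=1 y=1 z=3. PCs: A@1 B@0
Step 2: thread B executes B1 (y = y - 2). Shared: x=1 y=-1 z=3. PCs: A@1 B@1
Step 3: thread A executes A2 (y = y - 3). Shared: x=1 y=-4 z=3. PCs: A@2 B@1
Step 4: thread A executes A3 (y = x - 1). Shared: x=1 y=0 z=3. PCs: A@3 B@1
Step 5: thread B executes B2 (x = x - 2). Shared: x=-1 y=0 z=3. PCs: A@3 B@2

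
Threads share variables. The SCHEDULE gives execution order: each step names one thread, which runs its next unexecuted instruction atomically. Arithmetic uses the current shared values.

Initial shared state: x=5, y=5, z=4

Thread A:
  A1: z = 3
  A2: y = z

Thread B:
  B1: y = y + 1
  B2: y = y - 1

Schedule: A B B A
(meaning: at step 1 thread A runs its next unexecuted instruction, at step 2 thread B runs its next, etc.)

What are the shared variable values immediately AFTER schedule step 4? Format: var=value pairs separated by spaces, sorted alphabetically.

Answer: x=5 y=3 z=3

Derivation:
Step 1: thread A executes A1 (z = 3). Shared: x=5 y=5 z=3. PCs: A@1 B@0
Step 2: thread B executes B1 (y = y + 1). Shared: x=5 y=6 z=3. PCs: A@1 B@1
Step 3: thread B executes B2 (y = y - 1). Shared: x=5 y=5 z=3. PCs: A@1 B@2
Step 4: thread A executes A2 (y = z). Shared: x=5 y=3 z=3. PCs: A@2 B@2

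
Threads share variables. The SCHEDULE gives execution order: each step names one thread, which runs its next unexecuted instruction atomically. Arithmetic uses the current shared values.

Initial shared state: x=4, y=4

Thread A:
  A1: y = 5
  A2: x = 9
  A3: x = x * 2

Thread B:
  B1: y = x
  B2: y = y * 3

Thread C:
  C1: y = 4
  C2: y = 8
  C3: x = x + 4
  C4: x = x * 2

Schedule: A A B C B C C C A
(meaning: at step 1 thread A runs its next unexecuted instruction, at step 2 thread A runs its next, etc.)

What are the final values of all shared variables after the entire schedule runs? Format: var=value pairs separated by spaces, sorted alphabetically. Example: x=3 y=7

Step 1: thread A executes A1 (y = 5). Shared: x=4 y=5. PCs: A@1 B@0 C@0
Step 2: thread A executes A2 (x = 9). Shared: x=9 y=5. PCs: A@2 B@0 C@0
Step 3: thread B executes B1 (y = x). Shared: x=9 y=9. PCs: A@2 B@1 C@0
Step 4: thread C executes C1 (y = 4). Shared: x=9 y=4. PCs: A@2 B@1 C@1
Step 5: thread B executes B2 (y = y * 3). Shared: x=9 y=12. PCs: A@2 B@2 C@1
Step 6: thread C executes C2 (y = 8). Shared: x=9 y=8. PCs: A@2 B@2 C@2
Step 7: thread C executes C3 (x = x + 4). Shared: x=13 y=8. PCs: A@2 B@2 C@3
Step 8: thread C executes C4 (x = x * 2). Shared: x=26 y=8. PCs: A@2 B@2 C@4
Step 9: thread A executes A3 (x = x * 2). Shared: x=52 y=8. PCs: A@3 B@2 C@4

Answer: x=52 y=8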